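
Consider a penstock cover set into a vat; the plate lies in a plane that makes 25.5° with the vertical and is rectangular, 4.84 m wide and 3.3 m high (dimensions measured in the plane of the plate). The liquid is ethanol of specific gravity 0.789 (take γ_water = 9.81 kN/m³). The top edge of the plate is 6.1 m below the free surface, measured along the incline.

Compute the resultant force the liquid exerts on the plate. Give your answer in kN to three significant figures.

F ≈ 865 kN

γ = 0.789 × 9.81 = 7.74009 kN/m³.
The plate makes 25.5° with the vertical, i.e. θ = 90° − 25.5° = 64.5° to the horizontal. Measuring y along the incline from the free-surface line, vertical depth h = y·sinθ with sinθ = 0.902585.
The centroid lies 3.3/2 = 1.65 m below the top edge, so y_c = 6.1 + 1.65 = 7.75 m and h_c = 7.75 × 0.902585 = 6.99503 m.
A = 4.84 × 3.3 = 15.972 m².
Resultant F = γ·h_c·A = 7.74009 × 6.99503 × 15.972 = 864.759 kN.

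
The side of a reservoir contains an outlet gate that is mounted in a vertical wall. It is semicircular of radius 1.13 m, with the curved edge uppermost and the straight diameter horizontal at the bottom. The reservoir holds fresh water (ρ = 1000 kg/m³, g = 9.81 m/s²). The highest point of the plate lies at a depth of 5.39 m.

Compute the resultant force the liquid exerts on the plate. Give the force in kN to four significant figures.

F ≈ 118.9 kN

γ = ρg = 1000 × 9.81 = 9810 N/m³ = 9.81 kN/m³.
The centroid lies 4r/(3π) = 0.479587 m above the diameter, so r − 4r/(3π) = 1.13 − 0.479587 = 0.650413 m below the topmost point, so the centroid depth is h_c = 5.39 + 0.650413 = 6.04041 m.
A = πr²/2 = π × 1.13²/2 = 2.00575 m².
Resultant F = γ·h_c·A = 9.81 × 6.04041 × 2.00575 = 118.854 kN.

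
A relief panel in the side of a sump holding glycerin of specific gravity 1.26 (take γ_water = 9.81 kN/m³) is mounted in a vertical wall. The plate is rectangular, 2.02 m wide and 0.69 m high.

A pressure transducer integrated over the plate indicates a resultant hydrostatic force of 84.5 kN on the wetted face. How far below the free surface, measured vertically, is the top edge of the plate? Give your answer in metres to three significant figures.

γ = 1.26 × 9.81 = 12.3606 kN/m³.
A = 2.02 × 0.69 = 1.3938 m².
From F = γ·h_c·A, the centroid depth is h_c = 84.5/(12.3606 × 1.3938) = 4.90475 m.
The centroid lies 0.69/2 = 0.345 m below the top edge, so the top edge sits at h_top = 4.90475 − 0.345 = 4.55975 m below the surface.

d_top ≈ 4.56 m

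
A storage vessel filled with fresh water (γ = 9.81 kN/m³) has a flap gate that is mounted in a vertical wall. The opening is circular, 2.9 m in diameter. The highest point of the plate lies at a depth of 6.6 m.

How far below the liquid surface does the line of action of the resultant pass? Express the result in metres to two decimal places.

γ = 9.81 kN/m³.
The centroid is at the centre, 1.45 m below the top of the plate, so the centroid depth is h_c = 6.6 + 1.45 = 8.05 m.
A = π(1.45)² = 6.6052 m².
Resultant F = γ·h_c·A = 9.81 × 8.05 × 6.6052 = 521.616 kN.
I_c = πr⁴/4 = π × 1.45⁴/4 = 3.47186 m⁴.
Centre of pressure: y_p = y_c + I_c/(y_c·A) = 8.05 + 3.47186/(8.05 × 6.6052) = 8.05 + 0.0652951 = 8.1153 m along the plane.

h_p = 8.12 m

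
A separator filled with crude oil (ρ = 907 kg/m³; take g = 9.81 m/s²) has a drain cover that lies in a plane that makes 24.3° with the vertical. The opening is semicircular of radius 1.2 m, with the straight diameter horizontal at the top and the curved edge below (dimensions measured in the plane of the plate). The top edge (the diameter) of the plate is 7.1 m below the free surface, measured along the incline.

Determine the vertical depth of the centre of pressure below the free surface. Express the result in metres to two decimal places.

h_p = 6.95 m

γ = ρg = 907 × 9.81 / 1000 = 8.89767 kN/m³.
The plate makes 24.3° with the vertical, i.e. θ = 90° − 24.3° = 65.7° to the horizontal. Measuring y along the incline from the free-surface line, vertical depth h = y·sinθ with sinθ = 0.911403.
The centroid of a semicircle lies 4r/(3π) = 0.509296 m from the diameter, here below the top edge, so y_c = 7.1 + 0.509296 = 7.6093 m and h_c = 7.6093 × 0.911403 = 6.93514 m.
A = πr²/2 = π × 1.2²/2 = 2.26195 m².
Resultant F = γ·h_c·A = 8.89767 × 6.93514 × 2.26195 = 139.577 kN.
I_c = (π/8 − 8/(9π))·r⁴ = 0.109757 × 1.2⁴ = 0.227592 m⁴.
Centre of pressure: y_p = y_c + I_c/(y_c·A) = 7.6093 + 0.227592/(7.6093 × 2.26195) = 7.6093 + 0.013223 = 7.62252 m along the plane.
Vertically, h_p = y_p·sinθ = 7.62252 × 0.911403 = 6.94719 m.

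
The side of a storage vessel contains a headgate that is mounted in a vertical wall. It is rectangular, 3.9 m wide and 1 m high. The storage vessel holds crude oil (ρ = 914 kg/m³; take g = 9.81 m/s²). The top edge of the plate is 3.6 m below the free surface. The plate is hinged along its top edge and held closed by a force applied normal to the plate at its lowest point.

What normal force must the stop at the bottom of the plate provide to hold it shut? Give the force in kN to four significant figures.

γ = ρg = 914 × 9.81 / 1000 = 8.96634 kN/m³.
The centroid lies 1/2 = 0.5 m below the top edge, so the centroid depth is h_c = 3.6 + 0.5 = 4.1 m.
A = 3.9 × 1 = 3.9 m².
Resultant F = γ·h_c·A = 8.96634 × 4.1 × 3.9 = 143.372 kN.
I_c = b·h³/12 = 3.9 × 1³/12 = 0.325 m⁴.
Centre of pressure: y_p = y_c + I_c/(y_c·A) = 4.1 + 0.325/(4.1 × 3.9) = 4.1 + 0.0203252 = 4.12033 m along the plane.
The resultant acts 0.5 + 0.0203252 = 0.520325 m (along the plate) below the hinge at the top edge, so the moment about the hinge is M = F × 0.520325 = 143.372 × 0.520325 = 74.6 kN·m.
A normal force at the bottom, 1 m from the hinge, must supply this moment: P = 74.6/1 = 74.6 kN.

P ≈ 74.60 kN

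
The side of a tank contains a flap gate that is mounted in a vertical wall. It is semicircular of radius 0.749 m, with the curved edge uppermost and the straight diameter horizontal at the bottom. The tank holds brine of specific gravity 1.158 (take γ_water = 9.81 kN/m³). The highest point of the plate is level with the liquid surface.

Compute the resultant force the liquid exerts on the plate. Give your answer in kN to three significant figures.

F ≈ 4.32 kN

γ = 1.158 × 9.81 = 11.35998 kN/m³.
The centroid lies 4r/(3π) = 0.317885 m above the diameter, so r − 4r/(3π) = 0.749 − 0.317885 = 0.431115 m below the topmost point, so the centroid depth is h_c = 0.431115 m.
A = πr²/2 = π × 0.749²/2 = 0.881218 m².
Resultant F = γ·h_c·A = 11.35998 × 0.431115 × 0.881218 = 4.31573 kN.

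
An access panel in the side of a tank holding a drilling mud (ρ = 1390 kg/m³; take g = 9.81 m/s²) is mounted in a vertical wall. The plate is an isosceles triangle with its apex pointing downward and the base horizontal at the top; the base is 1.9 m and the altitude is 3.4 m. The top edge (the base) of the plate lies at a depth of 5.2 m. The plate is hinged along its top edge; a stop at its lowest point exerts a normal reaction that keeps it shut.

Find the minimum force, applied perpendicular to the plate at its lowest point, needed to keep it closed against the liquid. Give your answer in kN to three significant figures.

P ≈ 101 kN

γ = ρg = 1390 × 9.81 / 1000 = 13.6359 kN/m³.
With the apex down, the centroid sits h/3 = 3.4/3 = 1.13333 m below the base (the top edge), so the centroid depth is h_c = 5.2 + 1.13333 = 6.33333 m.
A = ½ × 1.9 × 3.4 = 3.23 m².
Resultant F = γ·h_c·A = 13.6359 × 6.33333 × 3.23 = 278.945 kN.
I_c = b·h³/36 = 1.9 × 3.4³/36 = 2.07438 m⁴.
Centre of pressure: y_p = y_c + I_c/(y_c·A) = 6.33333 + 2.07438/(6.33333 × 3.23) = 6.33333 + 0.101404 = 6.43473 m along the plane.
The resultant acts 1.13333 + 0.101404 = 1.23473 m (along the plate) below the hinge at the top edge, so the moment about the hinge is M = F × 1.23473 = 278.945 × 1.23473 = 344.422 kN·m.
A normal force at the bottom, 3.4 m from the hinge, must supply this moment: P = 344.422/3.4 = 101.301 kN.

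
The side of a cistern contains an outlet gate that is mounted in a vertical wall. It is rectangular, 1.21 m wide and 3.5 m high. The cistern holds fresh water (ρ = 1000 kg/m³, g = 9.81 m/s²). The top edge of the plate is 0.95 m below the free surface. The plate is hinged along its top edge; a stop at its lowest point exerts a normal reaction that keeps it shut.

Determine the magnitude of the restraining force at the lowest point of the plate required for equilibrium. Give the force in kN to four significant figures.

γ = ρg = 1000 × 9.81 = 9810 N/m³ = 9.81 kN/m³.
The centroid lies 3.5/2 = 1.75 m below the top edge, so the centroid depth is h_c = 0.95 + 1.75 = 2.7 m.
A = 1.21 × 3.5 = 4.235 m².
Resultant F = γ·h_c·A = 9.81 × 2.7 × 4.235 = 112.172 kN.
I_c = b·h³/12 = 1.21 × 3.5³/12 = 4.32323 m⁴.
Centre of pressure: y_p = y_c + I_c/(y_c·A) = 2.7 + 4.32323/(2.7 × 4.235) = 2.7 + 0.378086 = 3.07809 m along the plane.
The resultant acts 1.75 + 0.378086 = 2.12809 m (along the plate) below the hinge at the top edge, so the moment about the hinge is M = F × 2.12809 = 112.172 × 2.12809 = 238.712 kN·m.
A normal force at the bottom, 3.5 m from the hinge, must supply this moment: P = 238.712/3.5 = 68.2034 kN.

P ≈ 68.20 kN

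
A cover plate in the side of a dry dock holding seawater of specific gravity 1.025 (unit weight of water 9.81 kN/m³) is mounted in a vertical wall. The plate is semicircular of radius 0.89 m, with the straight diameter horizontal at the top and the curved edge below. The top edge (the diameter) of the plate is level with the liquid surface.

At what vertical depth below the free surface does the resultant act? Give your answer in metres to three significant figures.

γ = 1.025 × 9.81 = 10.05525 kN/m³.
The centroid of a semicircle lies 4r/(3π) = 0.377728 m from the diameter, here below the top edge, so the centroid depth is h_c = 0.377728 m.
A = πr²/2 = π × 0.89²/2 = 1.24423 m².
Resultant F = γ·h_c·A = 10.05525 × 0.377728 × 1.24423 = 4.72577 kN.
I_c = (π/8 − 8/(9π))·r⁴ = 0.109757 × 0.89⁴ = 0.068864 m⁴.
Centre of pressure: y_p = y_c + I_c/(y_c·A) = 0.377728 + 0.068864/(0.377728 × 1.24423) = 0.377728 + 0.146525 = 0.524253 m along the plane.

h_p = 0.524 m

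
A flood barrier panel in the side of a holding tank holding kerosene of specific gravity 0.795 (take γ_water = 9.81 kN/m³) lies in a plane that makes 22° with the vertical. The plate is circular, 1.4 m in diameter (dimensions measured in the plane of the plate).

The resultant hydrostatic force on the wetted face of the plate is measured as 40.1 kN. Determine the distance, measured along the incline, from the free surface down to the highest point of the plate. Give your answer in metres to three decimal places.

y_top ≈ 2.902 m

γ = 0.795 × 9.81 = 7.79895 kN/m³.
A = π(0.7)² = 1.53938 m².
From F = γ·h_c·A, the centroid depth is h_c = 40.1/(7.79895 × 1.53938) = 3.34012 m.
The plate makes 22° with the vertical, i.e. θ = 90° − 22° = 68° to the horizontal. Measuring y along the incline from the free-surface line, vertical depth h = y·sinθ with sinθ = 0.927184.
Along the incline, y_c = h_c/sinθ = 3.34012/0.927184 = 3.60243 m.
The centroid is at the centre, 0.7 m below the top of the plate, so the highest point sits at y_top = 3.60243 − 0.7 = 2.90243 m along the incline.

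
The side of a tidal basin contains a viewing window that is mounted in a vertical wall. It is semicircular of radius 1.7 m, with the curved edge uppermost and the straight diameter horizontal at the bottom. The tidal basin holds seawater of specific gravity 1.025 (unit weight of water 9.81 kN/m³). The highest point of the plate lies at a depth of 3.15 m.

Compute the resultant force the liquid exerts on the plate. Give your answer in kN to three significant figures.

γ = 1.025 × 9.81 = 10.05525 kN/m³.
The centroid lies 4r/(3π) = 0.721502 m above the diameter, so r − 4r/(3π) = 1.7 − 0.721502 = 0.978498 m below the topmost point, so the centroid depth is h_c = 3.15 + 0.978498 = 4.1285 m.
A = πr²/2 = π × 1.7²/2 = 4.5396 m².
Resultant F = γ·h_c·A = 10.05525 × 4.1285 × 4.5396 = 188.453 kN.

F ≈ 188 kN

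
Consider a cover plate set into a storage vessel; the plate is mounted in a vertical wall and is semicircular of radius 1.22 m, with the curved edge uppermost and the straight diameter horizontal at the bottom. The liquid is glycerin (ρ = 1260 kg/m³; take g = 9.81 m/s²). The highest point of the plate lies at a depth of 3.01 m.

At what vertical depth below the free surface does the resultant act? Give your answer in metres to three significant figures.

γ = ρg = 1260 × 9.81 / 1000 = 12.3606 kN/m³.
The centroid lies 4r/(3π) = 0.517784 m above the diameter, so r − 4r/(3π) = 1.22 − 0.517784 = 0.702216 m below the topmost point, so the centroid depth is h_c = 3.01 + 0.702216 = 3.71222 m.
A = πr²/2 = π × 1.22²/2 = 2.33797 m².
Resultant F = γ·h_c·A = 12.3606 × 3.71222 × 2.33797 = 107.278 kN.
I_c = (π/8 − 8/(9π))·r⁴ = 0.109757 × 1.22⁴ = 0.243148 m⁴.
Centre of pressure: y_p = y_c + I_c/(y_c·A) = 3.71222 + 0.243148/(3.71222 × 2.33797) = 3.71222 + 0.0280155 = 3.74024 m along the plane.

h_p = 3.74 m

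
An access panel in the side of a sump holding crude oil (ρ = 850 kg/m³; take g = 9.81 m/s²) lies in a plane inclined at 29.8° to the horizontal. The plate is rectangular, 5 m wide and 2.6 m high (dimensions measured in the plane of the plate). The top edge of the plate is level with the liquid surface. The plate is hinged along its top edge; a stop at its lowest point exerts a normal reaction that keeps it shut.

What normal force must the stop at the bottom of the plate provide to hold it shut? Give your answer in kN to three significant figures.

P ≈ 46.7 kN

γ = ρg = 850 × 9.81 / 1000 = 8.3385 kN/m³.
Let θ = 29.8° be the plate's angle to the horizontal; measure y along the incline from where the plane meets the free surface. Vertical depth h = y·sinθ with sinθ = 0.496974.
The centroid lies 2.6/2 = 1.3 m below the top edge, so y_c = 1.3 m and h_c = 1.3 × 0.496974 = 0.646066 m.
A = 5 × 2.6 = 13 m².
Resultant F = γ·h_c·A = 8.3385 × 0.646066 × 13 = 70.0339 kN.
I_c = b·h³/12 = 5 × 2.6³/12 = 7.32333 m⁴.
Centre of pressure: y_p = y_c + I_c/(y_c·A) = 1.3 + 7.32333/(1.3 × 13) = 1.3 + 0.433333 = 1.73333 m along the plane.
The resultant acts 1.3 + 0.433333 = 1.73333 m (along the plate) below the hinge at the top edge, so the moment about the hinge is M = F × 1.73333 = 70.0339 × 1.73333 = 121.392 kN·m.
A normal force at the bottom, 2.6 m from the hinge, must supply this moment: P = 121.392/2.6 = 46.6892 kN.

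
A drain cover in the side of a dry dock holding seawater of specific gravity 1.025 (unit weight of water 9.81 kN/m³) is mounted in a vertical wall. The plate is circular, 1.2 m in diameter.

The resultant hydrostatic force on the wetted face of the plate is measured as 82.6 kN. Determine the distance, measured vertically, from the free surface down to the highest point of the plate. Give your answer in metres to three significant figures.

γ = 1.025 × 9.81 = 10.05525 kN/m³.
A = π(0.6)² = 1.13097 m².
From F = γ·h_c·A, the centroid depth is h_c = 82.6/(10.05525 × 1.13097) = 7.26334 m.
The centroid is at the centre, 0.6 m below the top of the plate, so the highest point sits at h_top = 7.26334 − 0.6 = 6.66334 m below the surface.

d_top ≈ 6.66 m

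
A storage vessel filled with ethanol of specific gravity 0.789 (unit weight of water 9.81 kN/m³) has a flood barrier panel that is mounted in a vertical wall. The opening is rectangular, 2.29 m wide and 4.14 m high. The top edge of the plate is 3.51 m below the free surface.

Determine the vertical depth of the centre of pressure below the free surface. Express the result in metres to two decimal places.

h_p = 5.84 m

γ = 0.789 × 9.81 = 7.74009 kN/m³.
The centroid lies 4.14/2 = 2.07 m below the top edge, so the centroid depth is h_c = 3.51 + 2.07 = 5.58 m.
A = 2.29 × 4.14 = 9.4806 m².
Resultant F = γ·h_c·A = 7.74009 × 5.58 × 9.4806 = 409.464 kN.
I_c = b·h³/12 = 2.29 × 4.14³/12 = 13.5411 m⁴.
Centre of pressure: y_p = y_c + I_c/(y_c·A) = 5.58 + 13.5411/(5.58 × 9.4806) = 5.58 + 0.255967 = 5.83597 m along the plane.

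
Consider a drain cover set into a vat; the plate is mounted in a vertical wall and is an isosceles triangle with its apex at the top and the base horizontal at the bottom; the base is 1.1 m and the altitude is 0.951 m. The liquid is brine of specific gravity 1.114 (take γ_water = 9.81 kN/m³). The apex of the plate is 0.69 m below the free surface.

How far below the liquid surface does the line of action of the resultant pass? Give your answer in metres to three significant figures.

γ = 1.114 × 9.81 = 10.92834 kN/m³.
With the apex up, the centroid sits 2h/3 = 2 × 0.951/3 = 0.634 m below the apex, so the centroid depth is h_c = 0.69 + 0.634 = 1.324 m.
A = ½ × 1.1 × 0.951 = 0.52305 m².
Resultant F = γ·h_c·A = 10.92834 × 1.324 × 0.52305 = 7.56807 kN.
I_c = b·h³/36 = 1.1 × 0.951³/36 = 0.0262804 m⁴.
Centre of pressure: y_p = y_c + I_c/(y_c·A) = 1.324 + 0.0262804/(1.324 × 0.52305) = 1.324 + 0.037949 = 1.36195 m along the plane.

h_p = 1.36 m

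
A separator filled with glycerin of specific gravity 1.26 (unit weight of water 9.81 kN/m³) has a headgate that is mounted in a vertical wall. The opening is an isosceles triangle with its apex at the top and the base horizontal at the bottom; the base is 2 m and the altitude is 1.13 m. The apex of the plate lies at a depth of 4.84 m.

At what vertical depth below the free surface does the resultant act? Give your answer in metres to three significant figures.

h_p = 5.61 m

γ = 1.26 × 9.81 = 12.3606 kN/m³.
With the apex up, the centroid sits 2h/3 = 2 × 1.13/3 = 0.753333 m below the apex, so the centroid depth is h_c = 4.84 + 0.753333 = 5.59333 m.
A = ½ × 2 × 1.13 = 1.13 m².
Resultant F = γ·h_c·A = 12.3606 × 5.59333 × 1.13 = 78.1247 kN.
I_c = b·h³/36 = 2 × 1.13³/36 = 0.0801609 m⁴.
Centre of pressure: y_p = y_c + I_c/(y_c·A) = 5.59333 + 0.0801609/(5.59333 × 1.13) = 5.59333 + 0.0126828 = 5.60601 m along the plane.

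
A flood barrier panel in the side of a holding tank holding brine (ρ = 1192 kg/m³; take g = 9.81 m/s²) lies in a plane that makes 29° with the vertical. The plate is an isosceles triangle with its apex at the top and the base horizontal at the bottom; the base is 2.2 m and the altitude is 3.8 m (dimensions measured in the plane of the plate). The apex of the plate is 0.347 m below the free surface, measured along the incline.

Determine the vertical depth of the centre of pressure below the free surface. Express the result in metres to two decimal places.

γ = ρg = 1192 × 9.81 / 1000 = 11.69352 kN/m³.
The plate makes 29° with the vertical, i.e. θ = 90° − 29° = 61° to the horizontal. Measuring y along the incline from the free-surface line, vertical depth h = y·sinθ with sinθ = 0.874620.
With the apex up, the centroid sits 2h/3 = 2 × 3.8/3 = 2.53333 m below the apex, so y_c = 0.347 + 2.53333 = 2.88033 m and h_c = 2.88033 × 0.874620 = 2.51919 m.
A = ½ × 2.2 × 3.8 = 4.18 m².
Resultant F = γ·h_c·A = 11.69352 × 2.51919 × 4.18 = 123.135 kN.
I_c = b·h³/36 = 2.2 × 3.8³/36 = 3.35329 m⁴.
Centre of pressure: y_p = y_c + I_c/(y_c·A) = 2.88033 + 3.35329/(2.88033 × 4.18) = 2.88033 + 0.278518 = 3.15885 m along the plane.
Vertically, h_p = y_p·sinθ = 3.15885 × 0.874620 = 2.76279 m.

h_p = 2.76 m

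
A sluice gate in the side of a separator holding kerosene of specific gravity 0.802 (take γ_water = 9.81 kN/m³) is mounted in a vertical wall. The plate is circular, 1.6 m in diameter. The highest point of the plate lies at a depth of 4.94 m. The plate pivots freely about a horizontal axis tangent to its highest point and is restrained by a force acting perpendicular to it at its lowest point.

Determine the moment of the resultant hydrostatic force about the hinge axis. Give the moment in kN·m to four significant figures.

γ = 0.802 × 9.81 = 7.86762 kN/m³.
The centroid is at the centre, 0.8 m below the top of the plate, so the centroid depth is h_c = 4.94 + 0.8 = 5.74 m.
A = π(0.8)² = 2.01062 m².
Resultant F = γ·h_c·A = 7.86762 × 5.74 × 2.01062 = 90.7999 kN.
I_c = πr⁴/4 = π × 0.8⁴/4 = 0.321699 m⁴.
Centre of pressure: y_p = y_c + I_c/(y_c·A) = 5.74 + 0.321699/(5.74 × 2.01062) = 5.74 + 0.0278745 = 5.76787 m along the plane.
The resultant acts 0.8 + 0.0278745 = 0.827875 m (along the plate) below the hinge at the top edge, so the moment about the hinge is M = F × 0.827875 = 90.7999 × 0.827875 = 75.171 kN·m.

M ≈ 75.17 kN·m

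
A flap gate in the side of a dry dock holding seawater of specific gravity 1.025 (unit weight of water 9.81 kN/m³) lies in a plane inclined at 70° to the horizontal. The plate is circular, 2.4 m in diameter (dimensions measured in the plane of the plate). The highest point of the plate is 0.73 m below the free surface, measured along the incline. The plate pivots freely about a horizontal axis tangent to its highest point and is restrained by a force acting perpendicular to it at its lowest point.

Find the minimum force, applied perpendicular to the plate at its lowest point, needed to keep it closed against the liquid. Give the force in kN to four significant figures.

P ≈ 47.66 kN

γ = 1.025 × 9.81 = 10.05525 kN/m³.
Let θ = 70° be the plate's angle to the horizontal; measure y along the incline from where the plane meets the free surface. Vertical depth h = y·sinθ with sinθ = 0.939693.
The centroid is at the centre, 1.2 m below the top of the plate, so y_c = 0.73 + 1.2 = 1.93 m and h_c = 1.93 × 0.939693 = 1.81361 m.
A = π(1.2)² = 4.52389 m².
Resultant F = γ·h_c·A = 10.05525 × 1.81361 × 4.52389 = 82.499 kN.
I_c = πr⁴/4 = π × 1.2⁴/4 = 1.6286 m⁴.
Centre of pressure: y_p = y_c + I_c/(y_c·A) = 1.93 + 1.6286/(1.93 × 4.52389) = 1.93 + 0.186528 = 2.11653 m along the plane.
The resultant acts 1.2 + 0.186528 = 1.38653 m (along the plate) below the hinge at the top edge, so the moment about the hinge is M = F × 1.38653 = 82.499 × 1.38653 = 114.387 kN·m.
A normal force at the bottom, 2.4 m from the hinge, must supply this moment: P = 114.387/2.4 = 47.6613 kN.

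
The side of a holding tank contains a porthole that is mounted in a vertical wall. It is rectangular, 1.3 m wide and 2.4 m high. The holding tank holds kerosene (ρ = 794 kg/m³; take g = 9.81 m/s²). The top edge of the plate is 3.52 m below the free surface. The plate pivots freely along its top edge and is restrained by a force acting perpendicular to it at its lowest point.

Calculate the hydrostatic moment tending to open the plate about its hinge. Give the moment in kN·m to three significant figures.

γ = ρg = 794 × 9.81 / 1000 = 7.78914 kN/m³.
The centroid lies 2.4/2 = 1.2 m below the top edge, so the centroid depth is h_c = 3.52 + 1.2 = 4.72 m.
A = 1.3 × 2.4 = 3.12 m².
Resultant F = γ·h_c·A = 7.78914 × 4.72 × 3.12 = 114.706 kN.
I_c = b·h³/12 = 1.3 × 2.4³/12 = 1.4976 m⁴.
Centre of pressure: y_p = y_c + I_c/(y_c·A) = 4.72 + 1.4976/(4.72 × 3.12) = 4.72 + 0.101695 = 4.8217 m along the plane.
The resultant acts 1.2 + 0.101695 = 1.3017 m (along the plate) below the hinge at the top edge, so the moment about the hinge is M = F × 1.3017 = 114.706 × 1.3017 = 149.313 kN·m.

M ≈ 149 kN·m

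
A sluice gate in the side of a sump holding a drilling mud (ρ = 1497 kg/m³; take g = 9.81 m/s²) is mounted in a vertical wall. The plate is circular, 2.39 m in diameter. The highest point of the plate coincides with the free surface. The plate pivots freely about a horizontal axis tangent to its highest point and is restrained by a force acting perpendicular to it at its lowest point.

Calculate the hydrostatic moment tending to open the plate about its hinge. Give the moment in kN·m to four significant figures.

γ = ρg = 1497 × 9.81 / 1000 = 14.68557 kN/m³.
The centroid is at the centre, 1.195 m below the top of the plate, so the centroid depth is h_c = 1.195 m.
A = π(1.195)² = 4.48627 m².
Resultant F = γ·h_c·A = 14.68557 × 1.195 × 4.48627 = 78.7307 kN.
I_c = πr⁴/4 = π × 1.195⁴/4 = 1.60163 m⁴.
Centre of pressure: y_p = y_c + I_c/(y_c·A) = 1.195 + 1.60163/(1.195 × 4.48627) = 1.195 + 0.298751 = 1.49375 m along the plane.
The resultant acts 1.195 + 0.298751 = 1.49375 m (along the plate) below the hinge at the top edge, so the moment about the hinge is M = F × 1.49375 = 78.7307 × 1.49375 = 117.604 kN·m.

M ≈ 117.6 kN·m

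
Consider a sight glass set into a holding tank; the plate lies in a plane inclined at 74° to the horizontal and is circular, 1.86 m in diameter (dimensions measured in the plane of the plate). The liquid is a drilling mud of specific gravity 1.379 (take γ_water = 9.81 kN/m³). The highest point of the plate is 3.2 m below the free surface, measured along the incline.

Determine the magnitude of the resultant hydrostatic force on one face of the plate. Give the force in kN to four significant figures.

γ = 1.379 × 9.81 = 13.52799 kN/m³.
Let θ = 74° be the plate's angle to the horizontal; measure y along the incline from where the plane meets the free surface. Vertical depth h = y·sinθ with sinθ = 0.961262.
The centroid is at the centre, 0.93 m below the top of the plate, so y_c = 3.2 + 0.93 = 4.13 m and h_c = 4.13 × 0.961262 = 3.97001 m.
A = π(0.93)² = 2.71716 m².
Resultant F = γ·h_c·A = 13.52799 × 3.97001 × 2.71716 = 145.928 kN.

F ≈ 145.9 kN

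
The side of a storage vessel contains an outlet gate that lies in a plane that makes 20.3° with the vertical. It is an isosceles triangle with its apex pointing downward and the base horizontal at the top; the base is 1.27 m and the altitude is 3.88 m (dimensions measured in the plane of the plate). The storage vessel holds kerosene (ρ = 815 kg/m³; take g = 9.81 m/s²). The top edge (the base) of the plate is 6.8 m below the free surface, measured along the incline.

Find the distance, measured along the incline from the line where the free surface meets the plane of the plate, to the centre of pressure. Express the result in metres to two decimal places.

γ = ρg = 815 × 9.81 / 1000 = 7.99515 kN/m³.
The plate makes 20.3° with the vertical, i.e. θ = 90° − 20.3° = 69.7° to the horizontal. Measuring y along the incline from the free-surface line, vertical depth h = y·sinθ with sinθ = 0.937889.
With the apex down, the centroid sits h/3 = 3.88/3 = 1.29333 m below the base (the top edge), so y_c = 6.8 + 1.29333 = 8.09333 m and h_c = 8.09333 × 0.937889 = 7.59065 m.
A = ½ × 1.27 × 3.88 = 2.4638 m².
Resultant F = γ·h_c·A = 7.99515 × 7.59065 × 2.4638 = 149.524 kN.
I_c = b·h³/36 = 1.27 × 3.88³/36 = 2.06061 m⁴.
Centre of pressure: y_p = y_c + I_c/(y_c·A) = 8.09333 + 2.06061/(8.09333 × 2.4638) = 8.09333 + 0.103339 = 8.19667 m along the plane.

y_p = 8.20 m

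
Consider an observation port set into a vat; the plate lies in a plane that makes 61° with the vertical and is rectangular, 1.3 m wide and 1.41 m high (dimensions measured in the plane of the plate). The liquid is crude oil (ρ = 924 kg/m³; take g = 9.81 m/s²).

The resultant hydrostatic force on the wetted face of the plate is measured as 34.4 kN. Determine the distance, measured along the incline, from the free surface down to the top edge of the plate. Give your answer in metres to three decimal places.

y_top ≈ 3.566 m

γ = ρg = 924 × 9.81 / 1000 = 9.06444 kN/m³.
A = 1.3 × 1.41 = 1.833 m².
From F = γ·h_c·A, the centroid depth is h_c = 34.4/(9.06444 × 1.833) = 2.0704 m.
The plate makes 61° with the vertical, i.e. θ = 90° − 61° = 29° to the horizontal. Measuring y along the incline from the free-surface line, vertical depth h = y·sinθ with sinθ = 0.484810.
Along the incline, y_c = h_c/sinθ = 2.0704/0.484810 = 4.27054 m.
The centroid lies 1.41/2 = 0.705 m below the top edge, so the top edge sits at y_top = 4.27054 − 0.705 = 3.56554 m along the incline.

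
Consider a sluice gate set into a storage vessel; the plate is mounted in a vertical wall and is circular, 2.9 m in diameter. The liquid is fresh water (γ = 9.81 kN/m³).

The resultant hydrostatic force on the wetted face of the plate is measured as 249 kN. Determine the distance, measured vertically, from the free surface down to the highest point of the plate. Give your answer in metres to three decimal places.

γ = 9.81 kN/m³.
A = π(1.45)² = 6.6052 m².
From F = γ·h_c·A, the centroid depth is h_c = 249/(9.81 × 6.6052) = 3.84277 m.
The centroid is at the centre, 1.45 m below the top of the plate, so the highest point sits at h_top = 3.84277 − 1.45 = 2.39277 m below the surface.

d_top ≈ 2.393 m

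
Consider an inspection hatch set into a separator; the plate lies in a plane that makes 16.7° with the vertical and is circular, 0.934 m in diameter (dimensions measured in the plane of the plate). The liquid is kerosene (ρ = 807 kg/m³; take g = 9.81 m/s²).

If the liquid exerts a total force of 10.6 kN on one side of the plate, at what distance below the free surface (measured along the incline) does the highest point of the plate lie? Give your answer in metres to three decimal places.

y_top ≈ 1.573 m

γ = ρg = 807 × 9.81 / 1000 = 7.91667 kN/m³.
A = π(0.467)² = 0.685147 m².
From F = γ·h_c·A, the centroid depth is h_c = 10.6/(7.91667 × 0.685147) = 1.95425 m.
The plate makes 16.7° with the vertical, i.e. θ = 90° − 16.7° = 73.3° to the horizontal. Measuring y along the incline from the free-surface line, vertical depth h = y·sinθ with sinθ = 0.957822.
Along the incline, y_c = h_c/sinθ = 1.95425/0.957822 = 2.04031 m.
The centroid is at the centre, 0.467 m below the top of the plate, so the highest point sits at y_top = 2.04031 − 0.467 = 1.57331 m along the incline.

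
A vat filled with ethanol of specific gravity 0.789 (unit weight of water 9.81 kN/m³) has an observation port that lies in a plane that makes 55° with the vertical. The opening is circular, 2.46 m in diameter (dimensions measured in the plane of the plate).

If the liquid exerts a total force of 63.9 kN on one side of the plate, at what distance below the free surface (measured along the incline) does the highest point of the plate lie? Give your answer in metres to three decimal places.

y_top ≈ 1.798 m

γ = 0.789 × 9.81 = 7.74009 kN/m³.
A = π(1.23)² = 4.75292 m².
From F = γ·h_c·A, the centroid depth is h_c = 63.9/(7.74009 × 4.75292) = 1.73698 m.
The plate makes 55° with the vertical, i.e. θ = 90° − 55° = 35° to the horizontal. Measuring y along the incline from the free-surface line, vertical depth h = y·sinθ with sinθ = 0.573576.
Along the incline, y_c = h_c/sinθ = 1.73698/0.573576 = 3.02833 m.
The centroid is at the centre, 1.23 m below the top of the plate, so the highest point sits at y_top = 3.02833 − 1.23 = 1.79833 m along the incline.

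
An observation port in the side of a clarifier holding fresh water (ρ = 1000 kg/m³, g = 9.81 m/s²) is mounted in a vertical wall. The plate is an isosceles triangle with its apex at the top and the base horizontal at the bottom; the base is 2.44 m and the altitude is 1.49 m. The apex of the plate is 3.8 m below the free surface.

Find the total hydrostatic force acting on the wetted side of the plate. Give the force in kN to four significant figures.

F ≈ 85.48 kN

γ = ρg = 1000 × 9.81 = 9810 N/m³ = 9.81 kN/m³.
With the apex up, the centroid sits 2h/3 = 2 × 1.49/3 = 0.993333 m below the apex, so the centroid depth is h_c = 3.8 + 0.993333 = 4.79333 m.
A = ½ × 2.44 × 1.49 = 1.8178 m².
Resultant F = γ·h_c·A = 9.81 × 4.79333 × 1.8178 = 85.4776 kN.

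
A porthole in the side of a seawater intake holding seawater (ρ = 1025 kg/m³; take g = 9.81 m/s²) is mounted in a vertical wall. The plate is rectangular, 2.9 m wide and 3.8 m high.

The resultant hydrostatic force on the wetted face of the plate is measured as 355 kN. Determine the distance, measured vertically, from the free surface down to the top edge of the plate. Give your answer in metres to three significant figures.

γ = ρg = 1025 × 9.81 / 1000 = 10.05525 kN/m³.
A = 2.9 × 3.8 = 11.02 m².
From F = γ·h_c·A, the centroid depth is h_c = 355/(10.05525 × 11.02) = 3.20372 m.
The centroid lies 3.8/2 = 1.9 m below the top edge, so the top edge sits at h_top = 3.20372 − 1.9 = 1.30372 m below the surface.

d_top ≈ 1.30 m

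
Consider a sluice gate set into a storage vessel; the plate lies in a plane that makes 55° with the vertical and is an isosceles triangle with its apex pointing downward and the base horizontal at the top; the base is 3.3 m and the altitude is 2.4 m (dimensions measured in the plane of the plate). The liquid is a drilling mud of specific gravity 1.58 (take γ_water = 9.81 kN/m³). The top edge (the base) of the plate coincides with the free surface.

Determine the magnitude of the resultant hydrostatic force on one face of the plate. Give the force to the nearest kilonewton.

F ≈ 28 kN

γ = 1.58 × 9.81 = 15.4998 kN/m³.
The plate makes 55° with the vertical, i.e. θ = 90° − 55° = 35° to the horizontal. Measuring y along the incline from the free-surface line, vertical depth h = y·sinθ with sinθ = 0.573576.
With the apex down, the centroid sits h/3 = 2.4/3 = 0.8 m below the base (the top edge), so y_c = 0.8 m and h_c = 0.8 × 0.573576 = 0.458861 m.
A = ½ × 3.3 × 2.4 = 3.96 m².
Resultant F = γ·h_c·A = 15.4998 × 0.458861 × 3.96 = 28.1645 kN.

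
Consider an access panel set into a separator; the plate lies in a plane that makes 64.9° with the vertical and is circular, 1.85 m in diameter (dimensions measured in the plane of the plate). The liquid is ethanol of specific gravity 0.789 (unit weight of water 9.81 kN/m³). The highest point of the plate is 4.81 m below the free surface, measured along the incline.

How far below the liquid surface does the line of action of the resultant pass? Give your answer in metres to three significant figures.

γ = 0.789 × 9.81 = 7.74009 kN/m³.
The plate makes 64.9° with the vertical, i.e. θ = 90° − 64.9° = 25.1° to the horizontal. Measuring y along the incline from the free-surface line, vertical depth h = y·sinθ with sinθ = 0.424199.
The centroid is at the centre, 0.925 m below the top of the plate, so y_c = 4.81 + 0.925 = 5.735 m and h_c = 5.735 × 0.424199 = 2.43278 m.
A = π(0.925)² = 2.68803 m².
Resultant F = γ·h_c·A = 7.74009 × 2.43278 × 2.68803 = 50.6154 kN.
I_c = πr⁴/4 = π × 0.925⁴/4 = 0.574985 m⁴.
Centre of pressure: y_p = y_c + I_c/(y_c·A) = 5.735 + 0.574985/(5.735 × 2.68803) = 5.735 + 0.0372983 = 5.7723 m along the plane.
Vertically, h_p = y_p·sinθ = 5.7723 × 0.424199 = 2.4486 m.

h_p = 2.45 m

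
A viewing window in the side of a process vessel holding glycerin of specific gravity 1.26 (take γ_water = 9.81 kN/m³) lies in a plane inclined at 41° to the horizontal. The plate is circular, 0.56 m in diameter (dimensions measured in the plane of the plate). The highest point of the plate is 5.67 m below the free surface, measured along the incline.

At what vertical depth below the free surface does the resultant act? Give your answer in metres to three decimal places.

h_p = 3.906 m

γ = 1.26 × 9.81 = 12.3606 kN/m³.
Let θ = 41° be the plate's angle to the horizontal; measure y along the incline from where the plane meets the free surface. Vertical depth h = y·sinθ with sinθ = 0.656059.
The centroid is at the centre, 0.28 m below the top of the plate, so y_c = 5.67 + 0.28 = 5.95 m and h_c = 5.95 × 0.656059 = 3.90355 m.
A = π(0.28)² = 0.246301 m².
Resultant F = γ·h_c·A = 12.3606 × 3.90355 × 0.246301 = 11.8841 kN.
I_c = πr⁴/4 = π × 0.28⁴/4 = 0.0048275 m⁴.
Centre of pressure: y_p = y_c + I_c/(y_c·A) = 5.95 + 0.0048275/(5.95 × 0.246301) = 5.95 + 0.00329412 = 5.95329 m along the plane.
Vertically, h_p = y_p·sinθ = 5.95329 × 0.656059 = 3.90571 m.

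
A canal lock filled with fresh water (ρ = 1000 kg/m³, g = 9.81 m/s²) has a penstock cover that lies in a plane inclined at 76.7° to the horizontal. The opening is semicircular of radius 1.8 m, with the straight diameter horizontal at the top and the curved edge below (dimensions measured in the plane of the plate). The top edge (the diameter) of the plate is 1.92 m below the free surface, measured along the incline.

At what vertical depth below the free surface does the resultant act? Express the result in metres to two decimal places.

h_p = 2.69 m

γ = ρg = 1000 × 9.81 = 9810 N/m³ = 9.81 kN/m³.
Let θ = 76.7° be the plate's angle to the horizontal; measure y along the incline from where the plane meets the free surface. Vertical depth h = y·sinθ with sinθ = 0.973179.
The centroid of a semicircle lies 4r/(3π) = 0.763944 m from the diameter, here below the top edge, so y_c = 1.92 + 0.763944 = 2.68394 m and h_c = 2.68394 × 0.973179 = 2.61195 m.
A = πr²/2 = π × 1.8²/2 = 5.08938 m².
Resultant F = γ·h_c·A = 9.81 × 2.61195 × 5.08938 = 130.406 kN.
I_c = (π/8 − 8/(9π))·r⁴ = 0.109757 × 1.8⁴ = 1.15219 m⁴.
Centre of pressure: y_p = y_c + I_c/(y_c·A) = 2.68394 + 1.15219/(2.68394 × 5.08938) = 2.68394 + 0.0843503 = 2.76829 m along the plane.
Vertically, h_p = y_p·sinθ = 2.76829 × 0.973179 = 2.69404 m.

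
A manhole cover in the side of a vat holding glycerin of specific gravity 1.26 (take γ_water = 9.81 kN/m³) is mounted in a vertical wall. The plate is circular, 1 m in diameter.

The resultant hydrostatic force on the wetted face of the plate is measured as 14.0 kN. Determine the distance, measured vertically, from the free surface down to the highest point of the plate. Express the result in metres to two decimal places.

d_top ≈ 0.94 m

γ = 1.26 × 9.81 = 12.3606 kN/m³.
A = π(0.5)² = 0.785398 m².
From F = γ·h_c·A, the centroid depth is h_c = 14.0/(12.3606 × 0.785398) = 1.44211 m.
The centroid is at the centre, 0.5 m below the top of the plate, so the highest point sits at h_top = 1.44211 − 0.5 = 0.94211 m below the surface.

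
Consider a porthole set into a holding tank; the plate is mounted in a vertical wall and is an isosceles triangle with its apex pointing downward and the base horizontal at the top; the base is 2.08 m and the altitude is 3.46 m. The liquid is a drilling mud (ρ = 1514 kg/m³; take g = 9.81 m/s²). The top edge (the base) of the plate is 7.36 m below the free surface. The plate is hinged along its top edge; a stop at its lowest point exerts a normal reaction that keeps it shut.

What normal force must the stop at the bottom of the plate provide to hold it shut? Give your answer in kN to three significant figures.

P ≈ 162 kN

γ = ρg = 1514 × 9.81 / 1000 = 14.85234 kN/m³.
With the apex down, the centroid sits h/3 = 3.46/3 = 1.15333 m below the base (the top edge), so the centroid depth is h_c = 7.36 + 1.15333 = 8.51333 m.
A = ½ × 2.08 × 3.46 = 3.5984 m².
Resultant F = γ·h_c·A = 14.85234 × 8.51333 × 3.5984 = 454.992 kN.
I_c = b·h³/36 = 2.08 × 3.46³/36 = 2.39326 m⁴.
Centre of pressure: y_p = y_c + I_c/(y_c·A) = 8.51333 + 2.39326/(8.51333 × 3.5984) = 8.51333 + 0.0781234 = 8.59145 m along the plane.
The resultant acts 1.15333 + 0.0781234 = 1.23145 m (along the plate) below the hinge at the top edge, so the moment about the hinge is M = F × 1.23145 = 454.992 × 1.23145 = 560.3 kN·m.
A normal force at the bottom, 3.46 m from the hinge, must supply this moment: P = 560.3/3.46 = 161.936 kN.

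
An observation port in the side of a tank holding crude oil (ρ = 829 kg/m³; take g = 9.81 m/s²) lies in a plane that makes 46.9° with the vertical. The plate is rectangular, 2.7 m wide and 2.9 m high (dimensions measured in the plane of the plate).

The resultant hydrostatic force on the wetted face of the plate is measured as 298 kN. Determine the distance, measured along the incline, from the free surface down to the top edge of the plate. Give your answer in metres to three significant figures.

γ = ρg = 829 × 9.81 / 1000 = 8.13249 kN/m³.
A = 2.7 × 2.9 = 7.83 m².
From F = γ·h_c·A, the centroid depth is h_c = 298/(8.13249 × 7.83) = 4.67984 m.
The plate makes 46.9° with the vertical, i.e. θ = 90° − 46.9° = 43.1° to the horizontal. Measuring y along the incline from the free-surface line, vertical depth h = y·sinθ with sinθ = 0.683274.
Along the incline, y_c = h_c/sinθ = 4.67984/0.683274 = 6.84914 m.
The centroid lies 2.9/2 = 1.45 m below the top edge, so the top edge sits at y_top = 6.84914 − 1.45 = 5.39914 m along the incline.

y_top ≈ 5.40 m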